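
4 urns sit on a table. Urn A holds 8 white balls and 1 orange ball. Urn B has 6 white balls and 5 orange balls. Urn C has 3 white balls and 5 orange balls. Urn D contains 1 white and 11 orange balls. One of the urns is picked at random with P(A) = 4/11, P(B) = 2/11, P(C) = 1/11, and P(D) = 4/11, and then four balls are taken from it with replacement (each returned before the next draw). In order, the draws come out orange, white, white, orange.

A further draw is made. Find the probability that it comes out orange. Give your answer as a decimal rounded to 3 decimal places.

Compute the likelihood of the observed sequence for each case: P(data | urn A) = (1/9)(8/9)(8/9)(1/9) = 0.0097546; P(data | urn B) = (5/11)(6/11)(6/11)(5/11) = 0.061471; P(data | urn C) = (5/8)(3/8)(3/8)(5/8) = 0.054932; P(data | urn D) = (11/12)(1/12)(1/12)(11/12) = 0.0058353.
The prior-weighted likelihoods are 4/11 · 0.0097546 = 0.0035471, 2/11 · 0.061471 = 0.011177, 1/11 · 0.054932 = 0.0049938, 4/11 · 0.0058353 = 0.0021219; these sum to 0.021839.
Dividing through by the total gives posterior P(urn A | data) = 0.16242, P(urn B | data) = 0.51176, P(urn C | data) = 0.22866, P(urn D | data) = 0.09716.
Averaging over the posterior, P(orange next | data) = (1/9)(0.16242) + (5/11)(0.51176) + (5/8)(0.22866) + (11/12)(0.09716) = 0.48264.

0.483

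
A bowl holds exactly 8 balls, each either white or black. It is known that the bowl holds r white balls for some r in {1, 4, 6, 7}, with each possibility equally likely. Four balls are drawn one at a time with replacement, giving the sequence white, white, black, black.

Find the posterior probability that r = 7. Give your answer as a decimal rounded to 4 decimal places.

0.0984

Compute the likelihood of the observed sequence for each case: P(data | r = 1) = (1/8)(1/8)(7/8)(7/8) = 0.011963; P(data | r = 4) = (4/8)(4/8)(4/8)(4/8) = 0.0625; P(data | r = 6) = (6/8)(6/8)(2/8)(2/8) = 0.035156; P(data | r = 7) = (7/8)(7/8)(1/8)(1/8) = 0.011963.
Multiplying each by its prior: 1/4 · 0.011963 = 0.0029907, 1/4 · 0.0625 = 0.015625, 1/4 · 0.035156 = 0.0087891, 1/4 · 0.011963 = 0.0029907; summing to 0.030396.
Therefore the posterior P(r = 7 | data) = (0.0029907) / (0.030396) = 0.098394.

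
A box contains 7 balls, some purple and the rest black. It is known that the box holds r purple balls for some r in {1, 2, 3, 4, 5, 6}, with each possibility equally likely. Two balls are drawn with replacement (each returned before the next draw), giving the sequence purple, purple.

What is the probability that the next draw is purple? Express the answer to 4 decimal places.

0.6923

Under each hypothesis, the probability of the observed sequence is: P(data | r = 1) = (1/7)(1/7) = 1/49; P(data | r = 2) = (2/7)(2/7) = 4/49; P(data | r = 3) = (3/7)(3/7) = 9/49; P(data | r = 4) = (4/7)(4/7) = 16/49; P(data | r = 5) = (5/7)(5/7) = 25/49; P(data | r = 6) = (6/7)(6/7) = 36/49.
Multiplying each by its prior: 1/6 · 1/49 = 1/294, 1/6 · 4/49 = 2/147, 1/6 · 9/49 = 3/98, 1/6 · 16/49 = 8/147, 1/6 · 25/49 = 25/294, 1/6 · 36/49 = 6/49; with total 13/42.
Normalising, the posterior is P(r = 1 | data) = 1/91, P(r = 2 | data) = 4/91, P(r = 3 | data) = 9/91, P(r = 4 | data) = 16/91, P(r = 5 | data) = 25/91, P(r = 6 | data) = 36/91.
So P(purple next | data) = Σ P(purple next | H) P(H | data) = (1/7)(1/91) + (2/7)(4/91) + (3/7)(9/91) + (4/7)(16/91) + (5/7)(25/91) + (6/7)(36/91) = 9/13.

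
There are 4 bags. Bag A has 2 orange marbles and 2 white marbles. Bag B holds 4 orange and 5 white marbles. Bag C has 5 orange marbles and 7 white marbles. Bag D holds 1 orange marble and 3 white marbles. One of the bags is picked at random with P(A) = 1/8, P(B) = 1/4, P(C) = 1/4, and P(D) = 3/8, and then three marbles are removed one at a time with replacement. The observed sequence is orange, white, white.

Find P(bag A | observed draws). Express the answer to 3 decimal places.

The likelihood of the observed sequence under each hypothesis: P(data | bag A) = (2/4)(2/4)(2/4) = 0.125; P(data | bag B) = (4/9)(5/9)(5/9) = 0.13717; P(data | bag C) = (5/12)(7/12)(7/12) = 0.14178; P(data | bag D) = (1/4)(3/4)(3/4) = 0.14062.
The prior-weighted likelihoods are 1/8 · 0.125 = 0.015625, 1/4 · 0.13717 = 0.034294, 1/4 · 0.14178 = 0.035446, 3/8 · 0.14062 = 0.052734; summing to 0.1381.
Hence P(bag A | data) = (0.015625) / (0.1381) = 0.11314.

0.113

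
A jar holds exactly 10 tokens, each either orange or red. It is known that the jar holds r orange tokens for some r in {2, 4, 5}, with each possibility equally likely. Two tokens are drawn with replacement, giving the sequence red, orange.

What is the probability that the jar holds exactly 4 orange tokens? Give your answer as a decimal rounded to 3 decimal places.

The likelihood of the observed sequence under each hypothesis: P(data | r = 2) = (8/10)(2/10) = 4/25; P(data | r = 4) = (6/10)(4/10) = 6/25; P(data | r = 5) = (5/10)(5/10) = 1/4.
Weighting by the prior gives 1/3 · 4/25 = 4/75, 1/3 · 6/25 = 2/25, 1/3 · 1/4 = 1/12; these sum to 13/60.
By Bayes' rule, P(r = 4 | data) = (2/25) / (13/60) = 24/65.

0.369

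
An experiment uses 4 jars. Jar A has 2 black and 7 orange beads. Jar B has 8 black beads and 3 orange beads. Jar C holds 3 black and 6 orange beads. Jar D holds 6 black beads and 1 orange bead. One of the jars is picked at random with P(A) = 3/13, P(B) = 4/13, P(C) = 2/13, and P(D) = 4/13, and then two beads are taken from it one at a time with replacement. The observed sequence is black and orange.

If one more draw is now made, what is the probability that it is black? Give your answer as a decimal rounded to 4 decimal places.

Compute the likelihood of the observed sequence for each case: P(data | jar A) = (2/9)(7/9) = 0.17284; P(data | jar B) = (8/11)(3/11) = 0.19835; P(data | jar C) = (3/9)(6/9) = 0.22222; P(data | jar D) = (6/7)(1/7) = 0.12245.
The prior-weighted likelihoods are 3/13 · 0.17284 = 0.039886, 4/13 · 0.19835 = 0.06103, 2/13 · 0.22222 = 0.034188, 4/13 · 0.12245 = 0.037677; these sum to 0.17278.
Dividing through by the total gives posterior P(jar A | data) = 0.23085, P(jar B | data) = 0.35322, P(jar C | data) = 0.19787, P(jar D | data) = 0.21806.
The predictive probability is P(black next | data) = (2/9)(0.23085) + (8/11)(0.35322) + (1/3)(0.19787) + (6/7)(0.21806) = 0.56105.

0.5611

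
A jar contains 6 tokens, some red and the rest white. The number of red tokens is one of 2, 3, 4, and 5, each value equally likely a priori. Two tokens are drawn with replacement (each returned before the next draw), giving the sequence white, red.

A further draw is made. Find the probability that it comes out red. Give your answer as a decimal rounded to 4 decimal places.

0.5556

Compute the likelihood of the observed sequence for each case: P(data | r = 2) = (4/6)(2/6) = 2/9; P(data | r = 3) = (3/6)(3/6) = 1/4; P(data | r = 4) = (2/6)(4/6) = 2/9; P(data | r = 5) = (1/6)(5/6) = 5/36.
The prior-weighted likelihoods are 1/4 · 2/9 = 1/18, 1/4 · 1/4 = 1/16, 1/4 · 2/9 = 1/18, 1/4 · 5/36 = 5/144; with total 5/24.
The posterior is then P(r = 2 | data) = 4/15, P(r = 3 | data) = 3/10, P(r = 4 | data) = 4/15, P(r = 5 | data) = 1/6.
The predictive probability is P(red next | data) = (1/3)(4/15) + (1/2)(3/10) + (2/3)(4/15) + (5/6)(1/6) = 5/9.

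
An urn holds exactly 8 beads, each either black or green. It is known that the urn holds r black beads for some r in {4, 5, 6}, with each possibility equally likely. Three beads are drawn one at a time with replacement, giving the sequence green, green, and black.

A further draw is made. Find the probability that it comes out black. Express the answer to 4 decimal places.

0.5874

The likelihood of the observed sequence under each hypothesis: P(data | r = 4) = (4/8)(4/8)(4/8) = 0.125; P(data | r = 5) = (3/8)(3/8)(5/8) = 0.087891; P(data | r = 6) = (2/8)(2/8)(6/8) = 0.046875.
Multiplying each by its prior: 1/3 · 0.125 = 0.041667, 1/3 · 0.087891 = 0.029297, 1/3 · 0.046875 = 0.015625; these sum to 0.086589.
Dividing through by the total gives posterior P(r = 4 | data) = 0.4812, P(r = 5 | data) = 0.33835, P(r = 6 | data) = 0.18045.
So P(black next | data) = Σ P(black next | H) P(H | data) = (1/2)(0.4812) + (5/8)(0.33835) + (3/4)(0.18045) = 0.58741.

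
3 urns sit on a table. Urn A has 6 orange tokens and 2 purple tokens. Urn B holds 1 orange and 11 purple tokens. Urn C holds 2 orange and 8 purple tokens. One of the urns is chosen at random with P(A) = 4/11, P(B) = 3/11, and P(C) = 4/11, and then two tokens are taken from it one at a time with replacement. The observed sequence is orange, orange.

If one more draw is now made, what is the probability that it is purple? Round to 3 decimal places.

0.292

Compute the likelihood of the observed sequence for each case: P(data | urn A) = (6/8)(6/8) = 0.5625; P(data | urn B) = (1/12)(1/12) = 0.0069444; P(data | urn C) = (2/10)(2/10) = 0.04.
The prior-weighted likelihoods are 4/11 · 0.5625 = 0.20455, 3/11 · 0.0069444 = 0.0018939, 4/11 · 0.04 = 0.014545; with total 0.22098.
The posterior is then P(urn A | data) = 0.92561, P(urn B | data) = 0.0085704, P(urn C | data) = 0.065821.
So P(purple next | data) = Σ P(purple next | H) P(H | data) = (1/4)(0.92561) + (11/12)(0.0085704) + (4/5)(0.065821) = 0.29192.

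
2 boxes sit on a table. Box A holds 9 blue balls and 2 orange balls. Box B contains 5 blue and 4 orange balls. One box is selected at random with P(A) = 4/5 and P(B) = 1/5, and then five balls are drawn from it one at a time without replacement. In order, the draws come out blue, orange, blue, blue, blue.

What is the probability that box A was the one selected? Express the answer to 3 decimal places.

The likelihood of the observed sequence under each hypothesis: P(data | box A) = (9/11)(2/10)(8/9)(7/8)(6/7) = 0.10909; P(data | box B) = (5/9)(4/8)(4/7)(3/6)(2/5) = 0.031746.
Multiplying each by its prior: 4/5 · 0.10909 = 0.087273, 1/5 · 0.031746 = 0.0063492; these sum to 0.093622.
By Bayes' rule, P(box A | data) = (0.087273) / (0.093622) = 0.93218.

0.932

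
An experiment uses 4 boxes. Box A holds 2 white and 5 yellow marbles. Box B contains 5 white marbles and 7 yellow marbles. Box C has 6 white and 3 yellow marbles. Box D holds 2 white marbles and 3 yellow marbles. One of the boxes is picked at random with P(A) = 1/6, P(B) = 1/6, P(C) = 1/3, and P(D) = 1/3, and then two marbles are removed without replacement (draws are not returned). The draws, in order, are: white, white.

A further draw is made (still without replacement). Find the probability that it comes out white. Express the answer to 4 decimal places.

0.4233

For each hypothesis, P(data | H) works out to: P(data | box A) = (2/7)(1/6) = 0.047619; P(data | box B) = (5/12)(4/11) = 0.15152; P(data | box C) = (6/9)(5/8) = 0.41667; P(data | box D) = (2/5)(1/4) = 0.1.
Multiplying each by its prior: 1/6 · 0.047619 = 0.0079365, 1/6 · 0.15152 = 0.025253, 1/3 · 0.41667 = 0.13889, 1/3 · 0.1 = 0.033333; summing to 0.20541.
Normalising, the posterior is P(box A | data) = 0.038637, P(box B | data) = 0.12294, P(box C | data) = 0.67615, P(box D | data) = 0.16228.
Averaging over the posterior, P(white next | data) = (0)(0.038637) + (3/10)(0.12294) + (4/7)(0.67615) + (0)(0.16228) = 0.42325.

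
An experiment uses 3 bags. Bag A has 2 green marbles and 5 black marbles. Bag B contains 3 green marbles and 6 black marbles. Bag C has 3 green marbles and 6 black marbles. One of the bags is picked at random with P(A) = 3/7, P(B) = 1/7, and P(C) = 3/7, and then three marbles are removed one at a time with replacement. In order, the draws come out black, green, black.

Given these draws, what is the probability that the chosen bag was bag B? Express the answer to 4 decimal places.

The likelihood of the observed sequence under each hypothesis: P(data | bag A) = (5/7)(2/7)(5/7) = 0.14577; P(data | bag B) = (6/9)(3/9)(6/9) = 0.14815; P(data | bag C) = (6/9)(3/9)(6/9) = 0.14815.
Multiplying each by its prior: 3/7 · 0.14577 = 0.062474, 1/7 · 0.14815 = 0.021164, 3/7 · 0.14815 = 0.063492; with total 0.14713.
So P(bag B | data) = (0.021164) / (0.14713) = 0.14385.

0.1438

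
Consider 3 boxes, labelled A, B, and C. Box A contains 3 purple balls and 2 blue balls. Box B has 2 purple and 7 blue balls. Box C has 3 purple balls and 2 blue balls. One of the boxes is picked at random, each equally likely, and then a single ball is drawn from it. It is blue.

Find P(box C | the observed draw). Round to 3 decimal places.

0.254

The likelihood of this draw under each hypothesis: P(data | box A) = (2/5) = 2/5; P(data | box B) = (7/9) = 7/9; P(data | box C) = (2/5) = 2/5.
Multiplying each by its prior: 1/3 · 2/5 = 2/15, 1/3 · 7/9 = 7/27, 1/3 · 2/5 = 2/15; these sum to 71/135.
Hence P(box C | data) = (2/15) / (71/135) = 18/71.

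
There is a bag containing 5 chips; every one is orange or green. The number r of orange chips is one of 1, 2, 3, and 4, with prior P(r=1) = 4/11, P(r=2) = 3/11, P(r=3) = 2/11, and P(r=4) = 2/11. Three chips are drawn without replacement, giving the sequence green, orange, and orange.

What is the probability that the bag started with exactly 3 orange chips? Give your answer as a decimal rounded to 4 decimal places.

Under each hypothesis, the probability of the observed sequence is: P(data | r = 1) = (4/5)(1/4)(0/3) = 0; P(data | r = 2) = (3/5)(2/4)(1/3) = 1/10; P(data | r = 3) = (2/5)(3/4)(2/3) = 1/5; P(data | r = 4) = (1/5)(4/4)(3/3) = 1/5.
The prior-weighted likelihoods are 4/11 · 0 = 0, 3/11 · 1/10 = 3/110, 2/11 · 1/5 = 2/55, 2/11 · 1/5 = 2/55; these sum to 1/10.
By Bayes' rule, P(r = 3 | data) = (2/55) / (1/10) = 4/11.

0.3636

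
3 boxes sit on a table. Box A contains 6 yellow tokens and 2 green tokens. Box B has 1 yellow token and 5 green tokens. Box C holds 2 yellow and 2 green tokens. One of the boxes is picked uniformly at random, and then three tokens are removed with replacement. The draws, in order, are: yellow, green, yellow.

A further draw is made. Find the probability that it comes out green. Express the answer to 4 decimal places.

The likelihood of the observed sequence under each hypothesis: P(data | box A) = (6/8)(2/8)(6/8) = 0.14062; P(data | box B) = (1/6)(5/6)(1/6) = 0.023148; P(data | box C) = (2/4)(2/4)(2/4) = 0.125.
The prior-weighted likelihoods are 1/3 · 0.14062 = 0.046875, 1/3 · 0.023148 = 0.007716, 1/3 · 0.125 = 0.041667; summing to 0.096258.
The posterior is then P(box A | data) = 0.48697, P(box B | data) = 0.08016, P(box C | data) = 0.43287.
The predictive probability is P(green next | data) = (1/4)(0.48697) + (5/6)(0.08016) + (1/2)(0.43287) = 0.40498.

0.4050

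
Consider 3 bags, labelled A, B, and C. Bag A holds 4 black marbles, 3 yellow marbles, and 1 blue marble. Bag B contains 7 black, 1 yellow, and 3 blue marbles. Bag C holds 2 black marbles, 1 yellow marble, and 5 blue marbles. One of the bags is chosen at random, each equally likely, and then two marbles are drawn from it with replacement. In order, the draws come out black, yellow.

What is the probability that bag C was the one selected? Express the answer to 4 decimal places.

Under each hypothesis, the probability of the observed sequence is: P(data | bag A) = (4/8)(3/8) = 0.1875; P(data | bag B) = (7/11)(1/11) = 0.057851; P(data | bag C) = (2/8)(1/8) = 0.03125.
The prior-weighted likelihoods are 1/3 · 0.1875 = 0.0625, 1/3 · 0.057851 = 0.019284, 1/3 · 0.03125 = 0.010417; these sum to 0.0922.
Therefore the posterior P(bag C | data) = (0.010417) / (0.0922) = 0.11298.

0.1130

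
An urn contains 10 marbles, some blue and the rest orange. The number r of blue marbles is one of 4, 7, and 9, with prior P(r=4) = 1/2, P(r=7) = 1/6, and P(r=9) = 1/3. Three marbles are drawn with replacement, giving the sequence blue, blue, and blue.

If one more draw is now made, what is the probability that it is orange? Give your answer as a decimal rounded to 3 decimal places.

Under each hypothesis, the probability of the observed sequence is: P(data | r = 4) = (4/10)(4/10)(4/10) = 0.064; P(data | r = 7) = (7/10)(7/10)(7/10) = 0.343; P(data | r = 9) = (9/10)(9/10)(9/10) = 0.729.
Weighting by the prior gives 1/2 · 0.064 = 0.032, 1/6 · 0.343 = 0.057167, 1/3 · 0.729 = 0.243; summing to 0.33217.
Dividing through by the total gives posterior P(r = 4 | data) = 0.096337, P(r = 7 | data) = 0.1721, P(r = 9 | data) = 0.73156.
The predictive probability is P(orange next | data) = (3/5)(0.096337) + (3/10)(0.1721) + (1/10)(0.73156) = 0.18259.

0.183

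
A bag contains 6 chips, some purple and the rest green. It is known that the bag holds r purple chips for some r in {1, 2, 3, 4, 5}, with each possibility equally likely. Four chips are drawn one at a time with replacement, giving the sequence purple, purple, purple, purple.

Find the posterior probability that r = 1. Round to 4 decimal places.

0.0010

The likelihood of the observed sequence under each hypothesis: P(data | r = 1) = (1/6)(1/6)(1/6)(1/6) = 0.0007716; P(data | r = 2) = (2/6)(2/6)(2/6)(2/6) = 0.012346; P(data | r = 3) = (3/6)(3/6)(3/6)(3/6) = 0.0625; P(data | r = 4) = (4/6)(4/6)(4/6)(4/6) = 0.19753; P(data | r = 5) = (5/6)(5/6)(5/6)(5/6) = 0.48225.
Weighting by the prior gives 1/5 · 0.0007716 = 0.00015432, 1/5 · 0.012346 = 0.0024691, 1/5 · 0.0625 = 0.0125, 1/5 · 0.19753 = 0.039506, 1/5 · 0.48225 = 0.096451; these sum to 0.15108.
So P(r = 1 | data) = (0.00015432) / (0.15108) = 0.0010215.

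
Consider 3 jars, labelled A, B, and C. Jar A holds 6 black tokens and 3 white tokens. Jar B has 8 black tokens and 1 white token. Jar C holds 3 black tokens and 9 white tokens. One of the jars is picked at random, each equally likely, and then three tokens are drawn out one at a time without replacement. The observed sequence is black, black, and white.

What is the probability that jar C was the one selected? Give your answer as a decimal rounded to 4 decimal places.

Compute the likelihood of the observed sequence for each case: P(data | jar A) = (6/9)(5/8)(3/7) = 0.17857; P(data | jar B) = (8/9)(7/8)(1/7) = 0.11111; P(data | jar C) = (3/12)(2/11)(9/10) = 0.040909.
Weighting by the prior gives 1/3 · 0.17857 = 0.059524, 1/3 · 0.11111 = 0.037037, 1/3 · 0.040909 = 0.013636; these sum to 0.1102.
Therefore the posterior P(jar C | data) = (0.013636) / (0.1102) = 0.12375.

0.1237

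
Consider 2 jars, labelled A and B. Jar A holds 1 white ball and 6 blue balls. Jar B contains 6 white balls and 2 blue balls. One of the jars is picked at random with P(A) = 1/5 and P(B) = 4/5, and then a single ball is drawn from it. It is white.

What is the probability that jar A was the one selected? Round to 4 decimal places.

0.0455

For each hypothesis, P(data | H) works out to: P(data | jar A) = (1/7) = 1/7; P(data | jar B) = (6/8) = 3/4.
The prior-weighted likelihoods are 1/5 · 1/7 = 1/35, 4/5 · 3/4 = 3/5; these sum to 22/35.
By Bayes' rule, P(jar A | data) = (1/35) / (22/35) = 1/22.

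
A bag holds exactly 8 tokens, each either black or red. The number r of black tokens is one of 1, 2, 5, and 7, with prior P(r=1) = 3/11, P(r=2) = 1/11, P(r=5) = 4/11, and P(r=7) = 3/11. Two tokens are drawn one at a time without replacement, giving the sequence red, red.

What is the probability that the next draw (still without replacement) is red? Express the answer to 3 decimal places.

0.717

Compute the likelihood of the observed sequence for each case: P(data | r = 1) = (7/8)(6/7) = 3/4; P(data | r = 2) = (6/8)(5/7) = 15/28; P(data | r = 5) = (3/8)(2/7) = 3/28; P(data | r = 7) = (1/8)(0/7) = 0.
Multiplying each by its prior: 3/11 · 3/4 = 9/44, 1/11 · 15/28 = 15/308, 4/11 · 3/28 = 3/77, 3/11 · 0 = 0; with total 45/154.
Normalising, the posterior is P(r = 1 | data) = 7/10, P(r = 2 | data) = 1/6, P(r = 5 | data) = 2/15, P(r = 7 | data) = 0.
The predictive probability is P(red next | data) = (5/6)(7/10) + (2/3)(1/6) + (1/6)(2/15) = 43/60.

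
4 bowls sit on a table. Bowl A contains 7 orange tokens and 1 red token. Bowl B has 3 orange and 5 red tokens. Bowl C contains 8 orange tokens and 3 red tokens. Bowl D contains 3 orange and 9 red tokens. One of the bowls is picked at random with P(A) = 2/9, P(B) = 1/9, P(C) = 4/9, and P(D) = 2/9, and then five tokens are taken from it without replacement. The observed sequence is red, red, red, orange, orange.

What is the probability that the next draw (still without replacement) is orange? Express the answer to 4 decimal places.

0.3619

Compute the likelihood of the observed sequence for each case: P(data | bowl A) = (1/8)(0/7) = 0; P(data | bowl B) = (5/8)(4/7)(3/6)(3/5)(2/4) = 0.053571; P(data | bowl C) = (3/11)(2/10)(1/9)(8/8)(7/7) = 0.0060606; P(data | bowl D) = (9/12)(8/11)(7/10)(3/9)(2/8) = 0.031818.
Weighting by the prior gives 2/9 · 0 = 0, 1/9 · 0.053571 = 0.0059524, 4/9 · 0.0060606 = 0.0026936, 2/9 · 0.031818 = 0.0070707; summing to 0.015717.
Normalising, the posterior is P(bowl A | data) = 0, P(bowl B | data) = 0.37873, P(bowl C | data) = 0.17138, P(bowl D | data) = 0.44989.
Averaging over the posterior, P(orange next | data) = (1/3)(0.37873) + (1)(0.17138) + (1/7)(0.44989) = 0.3619.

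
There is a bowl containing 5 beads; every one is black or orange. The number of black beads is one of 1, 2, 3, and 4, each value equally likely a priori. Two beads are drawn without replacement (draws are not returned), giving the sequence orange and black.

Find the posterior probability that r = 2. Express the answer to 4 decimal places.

0.3000

Compute the likelihood of the observed sequence for each case: P(data | r = 1) = (4/5)(1/4) = 1/5; P(data | r = 2) = (3/5)(2/4) = 3/10; P(data | r = 3) = (2/5)(3/4) = 3/10; P(data | r = 4) = (1/5)(4/4) = 1/5.
Multiplying each by its prior: 1/4 · 1/5 = 1/20, 1/4 · 3/10 = 3/40, 1/4 · 3/10 = 3/40, 1/4 · 1/5 = 1/20; summing to 1/4.
Therefore the posterior P(r = 2 | data) = (3/40) / (1/4) = 3/10.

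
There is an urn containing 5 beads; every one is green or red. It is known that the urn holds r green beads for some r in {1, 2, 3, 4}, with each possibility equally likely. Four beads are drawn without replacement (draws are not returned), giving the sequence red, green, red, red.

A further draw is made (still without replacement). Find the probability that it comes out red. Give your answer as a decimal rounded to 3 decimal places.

0.667

For each hypothesis, P(data | H) works out to: P(data | r = 1) = (4/5)(1/4)(3/3)(2/2) = 1/5; P(data | r = 2) = (3/5)(2/4)(2/3)(1/2) = 1/10; P(data | r = 3) = (2/5)(3/4)(1/3)(0/2) = 0; P(data | r = 4) = (1/5)(4/4)(0/3) = 0.
Multiplying each by its prior: 1/4 · 1/5 = 1/20, 1/4 · 1/10 = 1/40, 1/4 · 0 = 0, 1/4 · 0 = 0; with total 3/40.
Normalising, the posterior is P(r = 1 | data) = 2/3, P(r = 2 | data) = 1/3, P(r = 3 | data) = 0, P(r = 4 | data) = 0.
So P(red next | data) = Σ P(red next | H) P(H | data) = (1)(2/3) + (0)(1/3) = 2/3.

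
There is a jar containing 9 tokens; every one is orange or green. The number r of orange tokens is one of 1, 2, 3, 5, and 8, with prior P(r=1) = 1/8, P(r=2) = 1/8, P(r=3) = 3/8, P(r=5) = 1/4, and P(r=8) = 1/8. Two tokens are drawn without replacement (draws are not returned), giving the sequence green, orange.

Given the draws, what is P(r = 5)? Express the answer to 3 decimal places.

0.323

The likelihood of the observed sequence under each hypothesis: P(data | r = 1) = (8/9)(1/8) = 1/9; P(data | r = 2) = (7/9)(2/8) = 7/36; P(data | r = 3) = (6/9)(3/8) = 1/4; P(data | r = 5) = (4/9)(5/8) = 5/18; P(data | r = 8) = (1/9)(8/8) = 1/9.
Weighting by the prior gives 1/8 · 1/9 = 1/72, 1/8 · 7/36 = 7/288, 3/8 · 1/4 = 3/32, 1/4 · 5/18 = 5/72, 1/8 · 1/9 = 1/72; these sum to 31/144.
So P(r = 5 | data) = (5/72) / (31/144) = 10/31.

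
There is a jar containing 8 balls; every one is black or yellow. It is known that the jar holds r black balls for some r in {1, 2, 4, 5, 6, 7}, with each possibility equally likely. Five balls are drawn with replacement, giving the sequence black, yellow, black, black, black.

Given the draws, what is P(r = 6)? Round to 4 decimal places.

0.3242

The likelihood of the observed sequence under each hypothesis: P(data | r = 1) = (1/8)(7/8)(1/8)(1/8)(1/8) = 0.00021362; P(data | r = 2) = (2/8)(6/8)(2/8)(2/8)(2/8) = 0.0029297; P(data | r = 4) = (4/8)(4/8)(4/8)(4/8)(4/8) = 0.03125; P(data | r = 5) = (5/8)(3/8)(5/8)(5/8)(5/8) = 0.05722; P(data | r = 6) = (6/8)(2/8)(6/8)(6/8)(6/8) = 0.079102; P(data | r = 7) = (7/8)(1/8)(7/8)(7/8)(7/8) = 0.073273.
Weighting by the prior gives 1/6 · 0.00021362 = 3.5604e-05, 1/6 · 0.0029297 = 0.00048828, 1/6 · 0.03125 = 0.0052083, 1/6 · 0.05722 = 0.0095367, 1/6 · 0.079102 = 0.013184, 1/6 · 0.073273 = 0.012212; summing to 0.040665.
Hence P(r = 6 | data) = (0.013184) / (0.040665) = 0.3242.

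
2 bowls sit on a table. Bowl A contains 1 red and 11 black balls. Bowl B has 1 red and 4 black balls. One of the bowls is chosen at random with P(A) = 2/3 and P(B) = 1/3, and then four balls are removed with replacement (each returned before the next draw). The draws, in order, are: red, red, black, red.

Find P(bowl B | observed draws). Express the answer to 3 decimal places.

0.858

Under each hypothesis, the probability of the observed sequence is: P(data | bowl A) = (1/12)(1/12)(11/12)(1/12) = 0.00053048; P(data | bowl B) = (1/5)(1/5)(4/5)(1/5) = 0.0064.
Weighting by the prior gives 2/3 · 0.00053048 = 0.00035365, 1/3 · 0.0064 = 0.0021333; summing to 0.002487.
Therefore the posterior P(bowl B | data) = (0.0021333) / (0.002487) = 0.8578.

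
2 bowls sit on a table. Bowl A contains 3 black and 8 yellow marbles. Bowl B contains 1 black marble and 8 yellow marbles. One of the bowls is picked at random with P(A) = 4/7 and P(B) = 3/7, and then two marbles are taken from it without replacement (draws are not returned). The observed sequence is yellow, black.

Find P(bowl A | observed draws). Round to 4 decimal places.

For each hypothesis, P(data | H) works out to: P(data | bowl A) = (8/11)(3/10) = 0.21818; P(data | bowl B) = (8/9)(1/8) = 0.11111.
Multiplying each by its prior: 4/7 · 0.21818 = 0.12468, 3/7 · 0.11111 = 0.047619; these sum to 0.17229.
Therefore the posterior P(bowl A | data) = (0.12468) / (0.17229) = 0.72362.

0.7236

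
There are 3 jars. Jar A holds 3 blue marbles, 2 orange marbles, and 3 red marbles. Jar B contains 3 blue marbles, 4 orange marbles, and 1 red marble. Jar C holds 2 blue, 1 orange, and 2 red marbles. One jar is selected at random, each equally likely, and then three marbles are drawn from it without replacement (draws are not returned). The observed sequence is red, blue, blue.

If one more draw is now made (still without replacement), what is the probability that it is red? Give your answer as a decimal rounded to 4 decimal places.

0.3966

Compute the likelihood of the observed sequence for each case: P(data | jar A) = (3/8)(3/7)(2/6) = 3/56; P(data | jar B) = (1/8)(3/7)(2/6) = 1/56; P(data | jar C) = (2/5)(2/4)(1/3) = 1/15.
The prior-weighted likelihoods are 1/3 · 3/56 = 1/56, 1/3 · 1/56 = 1/168, 1/3 · 1/15 = 1/45; with total 29/630.
Normalising, the posterior is P(jar A | data) = 45/116, P(jar B | data) = 15/116, P(jar C | data) = 14/29.
So P(red next | data) = Σ P(red next | H) P(H | data) = (2/5)(45/116) + (0)(15/116) + (1/2)(14/29) = 23/58.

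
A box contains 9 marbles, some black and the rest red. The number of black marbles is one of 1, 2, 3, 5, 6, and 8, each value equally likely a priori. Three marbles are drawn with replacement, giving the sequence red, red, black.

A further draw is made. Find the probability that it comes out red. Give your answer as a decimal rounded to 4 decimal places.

0.6300

For each hypothesis, P(data | H) works out to: P(data | r = 1) = (8/9)(8/9)(1/9) = 0.087791; P(data | r = 2) = (7/9)(7/9)(2/9) = 0.13443; P(data | r = 3) = (6/9)(6/9)(3/9) = 0.14815; P(data | r = 5) = (4/9)(4/9)(5/9) = 0.10974; P(data | r = 6) = (3/9)(3/9)(6/9) = 0.074074; P(data | r = 8) = (1/9)(1/9)(8/9) = 0.010974.
Weighting by the prior gives 1/6 · 0.087791 = 0.014632, 1/6 · 0.13443 = 0.022405, 1/6 · 0.14815 = 0.024691, 1/6 · 0.10974 = 0.01829, 1/6 · 0.074074 = 0.012346, 1/6 · 0.010974 = 0.001829; with total 0.094193.
The posterior is then P(r = 1 | data) = 0.15534, P(r = 2 | data) = 0.23786, P(r = 3 | data) = 0.26214, P(r = 5 | data) = 0.19417, P(r = 6 | data) = 0.13107, P(r = 8 | data) = 0.019417.
So P(red next | data) = Σ P(red next | H) P(H | data) = (8/9)(0.15534) + (7/9)(0.23786) + (2/3)(0.26214) + (4/9)(0.19417) + (1/3)(0.13107) + (1/9)(0.019417) = 0.62999.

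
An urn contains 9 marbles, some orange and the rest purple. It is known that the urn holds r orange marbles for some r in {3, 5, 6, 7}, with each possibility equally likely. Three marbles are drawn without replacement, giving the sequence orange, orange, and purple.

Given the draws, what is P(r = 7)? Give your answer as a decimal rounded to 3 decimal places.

0.290

The likelihood of the observed sequence under each hypothesis: P(data | r = 3) = (3/9)(2/8)(6/7) = 0.071429; P(data | r = 5) = (5/9)(4/8)(4/7) = 0.15873; P(data | r = 6) = (6/9)(5/8)(3/7) = 0.17857; P(data | r = 7) = (7/9)(6/8)(2/7) = 0.16667.
Multiplying each by its prior: 1/4 · 0.071429 = 0.017857, 1/4 · 0.15873 = 0.039683, 1/4 · 0.17857 = 0.044643, 1/4 · 0.16667 = 0.041667; with total 0.14385.
Therefore the posterior P(r = 7 | data) = (0.041667) / (0.14385) = 0.28966.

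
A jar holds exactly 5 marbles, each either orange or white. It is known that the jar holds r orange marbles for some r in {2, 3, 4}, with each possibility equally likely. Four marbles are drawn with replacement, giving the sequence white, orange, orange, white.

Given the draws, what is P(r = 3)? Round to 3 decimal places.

0.409

For each hypothesis, P(data | H) works out to: P(data | r = 2) = (3/5)(2/5)(2/5)(3/5) = 0.0576; P(data | r = 3) = (2/5)(3/5)(3/5)(2/5) = 0.0576; P(data | r = 4) = (1/5)(4/5)(4/5)(1/5) = 0.0256.
Multiplying each by its prior: 1/3 · 0.0576 = 0.0192, 1/3 · 0.0576 = 0.0192, 1/3 · 0.0256 = 0.0085333; these sum to 0.046933.
By Bayes' rule, P(r = 3 | data) = (0.0192) / (0.046933) = 0.40909.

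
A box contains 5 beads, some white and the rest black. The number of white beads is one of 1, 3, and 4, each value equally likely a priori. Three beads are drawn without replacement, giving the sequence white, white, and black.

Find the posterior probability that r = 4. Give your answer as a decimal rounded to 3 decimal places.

0.500

The likelihood of the observed sequence under each hypothesis: P(data | r = 1) = (1/5)(0/4) = 0; P(data | r = 3) = (3/5)(2/4)(2/3) = 1/5; P(data | r = 4) = (4/5)(3/4)(1/3) = 1/5.
The prior-weighted likelihoods are 1/3 · 0 = 0, 1/3 · 1/5 = 1/15, 1/3 · 1/5 = 1/15; summing to 2/15.
Hence P(r = 4 | data) = (1/15) / (2/15) = 1/2.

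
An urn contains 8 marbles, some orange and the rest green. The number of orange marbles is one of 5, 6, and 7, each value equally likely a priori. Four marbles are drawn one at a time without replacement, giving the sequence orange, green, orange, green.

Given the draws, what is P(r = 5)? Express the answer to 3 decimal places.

0.667

Under each hypothesis, the probability of the observed sequence is: P(data | r = 5) = (5/8)(3/7)(4/6)(2/5) = 1/14; P(data | r = 6) = (6/8)(2/7)(5/6)(1/5) = 1/28; P(data | r = 7) = (7/8)(1/7)(6/6)(0/5) = 0.
Weighting by the prior gives 1/3 · 1/14 = 1/42, 1/3 · 1/28 = 1/84, 1/3 · 0 = 0; with total 1/28.
Hence P(r = 5 | data) = (1/42) / (1/28) = 2/3.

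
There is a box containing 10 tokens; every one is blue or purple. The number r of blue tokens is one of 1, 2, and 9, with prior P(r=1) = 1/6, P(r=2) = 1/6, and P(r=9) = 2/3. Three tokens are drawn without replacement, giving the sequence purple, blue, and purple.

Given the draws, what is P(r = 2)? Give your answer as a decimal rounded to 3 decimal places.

Compute the likelihood of the observed sequence for each case: P(data | r = 1) = (9/10)(1/9)(8/8) = 1/10; P(data | r = 2) = (8/10)(2/9)(7/8) = 7/45; P(data | r = 9) = (1/10)(9/9)(0/8) = 0.
Weighting by the prior gives 1/6 · 1/10 = 1/60, 1/6 · 7/45 = 7/270, 2/3 · 0 = 0; with total 23/540.
So P(r = 2 | data) = (7/270) / (23/540) = 14/23.

0.609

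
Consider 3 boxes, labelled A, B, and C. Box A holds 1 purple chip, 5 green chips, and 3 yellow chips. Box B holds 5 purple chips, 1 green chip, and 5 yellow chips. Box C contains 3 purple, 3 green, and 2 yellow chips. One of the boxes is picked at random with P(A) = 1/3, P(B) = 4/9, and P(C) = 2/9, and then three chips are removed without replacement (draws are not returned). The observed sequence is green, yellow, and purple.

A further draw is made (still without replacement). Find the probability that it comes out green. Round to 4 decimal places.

Under each hypothesis, the probability of the observed sequence is: P(data | box A) = (5/9)(3/8)(1/7) = 0.029762; P(data | box B) = (1/11)(5/10)(5/9) = 0.025253; P(data | box C) = (3/8)(2/7)(3/6) = 0.053571.
Weighting by the prior gives 1/3 · 0.029762 = 0.0099206, 4/9 · 0.025253 = 0.011223, 2/9 · 0.053571 = 0.011905; with total 0.033049.
Normalising, the posterior is P(box A | data) = 0.30018, P(box B | data) = 0.3396, P(box C | data) = 0.36022.
The predictive probability is P(green next | data) = (2/3)(0.30018) + (0)(0.3396) + (2/5)(0.36022) = 0.34421.

0.3442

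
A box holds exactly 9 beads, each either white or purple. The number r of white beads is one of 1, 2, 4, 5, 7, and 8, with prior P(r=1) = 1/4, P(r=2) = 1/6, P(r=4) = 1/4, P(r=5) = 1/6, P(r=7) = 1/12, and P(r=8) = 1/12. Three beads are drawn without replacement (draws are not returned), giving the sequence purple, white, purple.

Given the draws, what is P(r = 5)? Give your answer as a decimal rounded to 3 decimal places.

The likelihood of the observed sequence under each hypothesis: P(data | r = 1) = (8/9)(1/8)(7/7) = 0.11111; P(data | r = 2) = (7/9)(2/8)(6/7) = 0.16667; P(data | r = 4) = (5/9)(4/8)(4/7) = 0.15873; P(data | r = 5) = (4/9)(5/8)(3/7) = 0.11905; P(data | r = 7) = (2/9)(7/8)(1/7) = 0.027778; P(data | r = 8) = (1/9)(8/8)(0/7) = 0.
Multiplying each by its prior: 1/4 · 0.11111 = 0.027778, 1/6 · 0.16667 = 0.027778, 1/4 · 0.15873 = 0.039683, 1/6 · 0.11905 = 0.019841, 1/12 · 0.027778 = 0.0023148, 1/12 · 0 = 0; with total 0.11739.
So P(r = 5 | data) = (0.019841) / (0.11739) = 0.16901.

0.169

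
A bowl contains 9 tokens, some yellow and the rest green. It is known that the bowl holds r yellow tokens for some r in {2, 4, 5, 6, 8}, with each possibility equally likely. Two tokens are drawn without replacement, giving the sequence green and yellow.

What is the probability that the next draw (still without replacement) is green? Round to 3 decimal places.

Under each hypothesis, the probability of the observed sequence is: P(data | r = 2) = (7/9)(2/8) = 7/36; P(data | r = 4) = (5/9)(4/8) = 5/18; P(data | r = 5) = (4/9)(5/8) = 5/18; P(data | r = 6) = (3/9)(6/8) = 1/4; P(data | r = 8) = (1/9)(8/8) = 1/9.
Weighting by the prior gives 1/5 · 7/36 = 7/180, 1/5 · 5/18 = 1/18, 1/5 · 5/18 = 1/18, 1/5 · 1/4 = 1/20, 1/5 · 1/9 = 1/45; summing to 2/9.
Normalising, the posterior is P(r = 2 | data) = 7/40, P(r = 4 | data) = 1/4, P(r = 5 | data) = 1/4, P(r = 6 | data) = 9/40, P(r = 8 | data) = 1/10.
The predictive probability is P(green next | data) = (6/7)(7/40) + (4/7)(1/4) + (3/7)(1/4) + (2/7)(9/40) + (0)(1/10) = 13/28.

0.464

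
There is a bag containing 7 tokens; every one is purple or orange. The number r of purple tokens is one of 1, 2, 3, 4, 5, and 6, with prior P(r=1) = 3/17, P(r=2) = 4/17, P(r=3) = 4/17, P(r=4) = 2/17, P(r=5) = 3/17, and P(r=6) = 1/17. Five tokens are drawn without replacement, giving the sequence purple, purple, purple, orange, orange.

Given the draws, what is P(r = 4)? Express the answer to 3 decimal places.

0.308

For each hypothesis, P(data | H) works out to: P(data | r = 1) = (1/7)(0/6) = 0; P(data | r = 2) = (2/7)(1/6)(0/5) = 0; P(data | r = 3) = (3/7)(2/6)(1/5)(4/4)(3/3) = 1/35; P(data | r = 4) = (4/7)(3/6)(2/5)(3/4)(2/3) = 2/35; P(data | r = 5) = (5/7)(4/6)(3/5)(2/4)(1/3) = 1/21; P(data | r = 6) = (6/7)(5/6)(4/5)(1/4)(0/3) = 0.
Multiplying each by its prior: 3/17 · 0 = 0, 4/17 · 0 = 0, 4/17 · 1/35 = 4/595, 2/17 · 2/35 = 4/595, 3/17 · 1/21 = 1/119, 1/17 · 0 = 0; with total 13/595.
By Bayes' rule, P(r = 4 | data) = (4/595) / (13/595) = 4/13.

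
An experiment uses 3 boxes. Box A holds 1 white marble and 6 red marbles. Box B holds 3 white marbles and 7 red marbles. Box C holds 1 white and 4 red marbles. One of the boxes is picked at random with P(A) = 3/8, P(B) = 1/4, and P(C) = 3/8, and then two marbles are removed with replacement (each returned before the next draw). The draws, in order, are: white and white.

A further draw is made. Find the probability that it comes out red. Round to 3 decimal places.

0.760

Under each hypothesis, the probability of the observed sequence is: P(data | box A) = (1/7)(1/7) = 0.020408; P(data | box B) = (3/10)(3/10) = 0.09; P(data | box C) = (1/5)(1/5) = 0.04.
The prior-weighted likelihoods are 3/8 · 0.020408 = 0.0076531, 1/4 · 0.09 = 0.0225, 3/8 · 0.04 = 0.015; summing to 0.045153.
Normalising, the posterior is P(box A | data) = 0.16949, P(box B | data) = 0.49831, P(box C | data) = 0.3322.
Averaging over the posterior, P(red next | data) = (6/7)(0.16949) + (7/10)(0.49831) + (4/5)(0.3322) = 0.75985.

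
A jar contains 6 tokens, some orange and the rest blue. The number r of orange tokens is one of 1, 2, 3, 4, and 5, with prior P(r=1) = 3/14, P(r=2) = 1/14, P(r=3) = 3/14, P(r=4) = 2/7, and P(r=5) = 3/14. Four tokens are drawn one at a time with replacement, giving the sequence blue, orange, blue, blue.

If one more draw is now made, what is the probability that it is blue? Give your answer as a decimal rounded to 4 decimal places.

0.6350

The likelihood of the observed sequence under each hypothesis: P(data | r = 1) = (5/6)(1/6)(5/6)(5/6) = 0.096451; P(data | r = 2) = (4/6)(2/6)(4/6)(4/6) = 0.098765; P(data | r = 3) = (3/6)(3/6)(3/6)(3/6) = 0.0625; P(data | r = 4) = (2/6)(4/6)(2/6)(2/6) = 0.024691; P(data | r = 5) = (1/6)(5/6)(1/6)(1/6) = 0.003858.
Weighting by the prior gives 3/14 · 0.096451 = 0.020668, 1/14 · 0.098765 = 0.0070547, 3/14 · 0.0625 = 0.013393, 2/7 · 0.024691 = 0.0070547, 3/14 · 0.003858 = 0.00082672; these sum to 0.048997.
Normalising, the posterior is P(r = 1 | data) = 0.42182, P(r = 2 | data) = 0.14398, P(r = 3 | data) = 0.27334, P(r = 4 | data) = 0.14398, P(r = 5 | data) = 0.016873.
The predictive probability is P(blue next | data) = (5/6)(0.42182) + (2/3)(0.14398) + (1/2)(0.27334) + (1/3)(0.14398) + (1/6)(0.016873) = 0.63498.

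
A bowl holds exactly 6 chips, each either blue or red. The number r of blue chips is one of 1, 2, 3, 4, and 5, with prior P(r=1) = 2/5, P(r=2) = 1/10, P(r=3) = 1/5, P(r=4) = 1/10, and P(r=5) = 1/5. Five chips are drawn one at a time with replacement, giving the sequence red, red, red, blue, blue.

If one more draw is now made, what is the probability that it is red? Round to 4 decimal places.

0.6207

Under each hypothesis, the probability of the observed sequence is: P(data | r = 1) = (5/6)(5/6)(5/6)(1/6)(1/6) = 0.016075; P(data | r = 2) = (4/6)(4/6)(4/6)(2/6)(2/6) = 0.032922; P(data | r = 3) = (3/6)(3/6)(3/6)(3/6)(3/6) = 0.03125; P(data | r = 4) = (2/6)(2/6)(2/6)(4/6)(4/6) = 0.016461; P(data | r = 5) = (1/6)(1/6)(1/6)(5/6)(5/6) = 0.003215.
The prior-weighted likelihoods are 2/5 · 0.016075 = 0.00643, 1/10 · 0.032922 = 0.0032922, 1/5 · 0.03125 = 0.00625, 1/10 · 0.016461 = 0.0016461, 1/5 · 0.003215 = 0.000643; these sum to 0.018261.
Normalising, the posterior is P(r = 1 | data) = 0.35211, P(r = 2 | data) = 0.18028, P(r = 3 | data) = 0.34225, P(r = 4 | data) = 0.090141, P(r = 5 | data) = 0.035211.
Averaging over the posterior, P(red next | data) = (5/6)(0.35211) + (2/3)(0.18028) + (1/2)(0.34225) + (1/3)(0.090141) + (1/6)(0.035211) = 0.62066.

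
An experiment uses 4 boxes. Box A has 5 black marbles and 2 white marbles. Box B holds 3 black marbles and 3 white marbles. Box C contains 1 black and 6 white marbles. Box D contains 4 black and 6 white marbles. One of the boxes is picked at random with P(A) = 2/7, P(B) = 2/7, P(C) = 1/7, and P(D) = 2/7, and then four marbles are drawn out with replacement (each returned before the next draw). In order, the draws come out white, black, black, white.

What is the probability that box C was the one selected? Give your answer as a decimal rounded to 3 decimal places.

0.044

The likelihood of the observed sequence under each hypothesis: P(data | box A) = (2/7)(5/7)(5/7)(2/7) = 0.041649; P(data | box B) = (3/6)(3/6)(3/6)(3/6) = 0.0625; P(data | box C) = (6/7)(1/7)(1/7)(6/7) = 0.014994; P(data | box D) = (6/10)(4/10)(4/10)(6/10) = 0.0576.
The prior-weighted likelihoods are 2/7 · 0.041649 = 0.0119, 2/7 · 0.0625 = 0.017857, 1/7 · 0.014994 = 0.002142, 2/7 · 0.0576 = 0.016457; summing to 0.048356.
Hence P(box C | data) = (0.002142) / (0.048356) = 0.044296.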